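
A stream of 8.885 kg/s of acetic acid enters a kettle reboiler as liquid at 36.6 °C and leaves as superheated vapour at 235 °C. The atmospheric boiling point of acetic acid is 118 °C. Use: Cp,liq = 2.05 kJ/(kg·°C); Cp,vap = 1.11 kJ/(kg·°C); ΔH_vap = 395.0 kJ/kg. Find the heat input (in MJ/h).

Q = 22100 MJ/h

liquid 36.6→118 °C: 166.87 kJ/kg
vaporisation at 118 °C: 395 kJ/kg
vapour 118→235 °C: 129.87 kJ/kg
Δh = 166.87 + 395 + 129.87 = 691.74 kJ/kg
Q = ṁ·Δh = 8.885 kg/s × 691.74 kJ/kg = 6146.1 kJ/s
|Q| = 6146.1 kW = 22126 MJ/h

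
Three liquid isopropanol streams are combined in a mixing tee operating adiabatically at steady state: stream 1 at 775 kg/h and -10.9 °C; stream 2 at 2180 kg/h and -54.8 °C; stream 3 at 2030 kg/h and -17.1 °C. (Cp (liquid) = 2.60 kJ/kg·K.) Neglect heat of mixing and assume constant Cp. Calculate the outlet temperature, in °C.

Adiabatic, steady state ⇒ Σ ṁᵢCp,ᵢ(T_out − Tᵢ) = 0
Σ ṁᵢCp,ᵢTᵢ = 775×2.60×-10.9 + 2180×2.60×-54.8 + 2030×2.60×-17.1 = -422820
Σ ṁᵢCp,ᵢ = 775×2.60 + 2180×2.60 + 2030×2.60 = 12961
T_out = -422820 / 12961 = -32.623 °C

T_out = -32.6 °C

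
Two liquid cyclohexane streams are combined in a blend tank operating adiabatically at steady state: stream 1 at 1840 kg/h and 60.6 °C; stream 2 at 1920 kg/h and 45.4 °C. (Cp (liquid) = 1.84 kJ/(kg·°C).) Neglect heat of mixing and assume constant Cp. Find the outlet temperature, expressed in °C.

Adiabatic, steady state ⇒ Σ ṁᵢCp,ᵢ(T_out − Tᵢ) = 0
T_out = Σ ṁᵢCp,ᵢTᵢ / Σ ṁᵢCp,ᵢ
      = 365560 / 6918.4 = 52.838 °C

T_out = 52.8 °C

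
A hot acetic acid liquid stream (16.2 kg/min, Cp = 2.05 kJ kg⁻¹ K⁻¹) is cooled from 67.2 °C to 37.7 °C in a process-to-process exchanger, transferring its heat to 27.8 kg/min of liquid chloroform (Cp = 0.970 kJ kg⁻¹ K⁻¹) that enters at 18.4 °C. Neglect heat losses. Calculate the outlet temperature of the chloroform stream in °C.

Heat released by hot stream: Q = 16.2 × 2.05 × (67.2 − 37.7) = 979.69 kJ/min
Energy balance on cold side (adiabatic exchanger): Q = ṁ_c·Cp_c·(T_c,out − T_c,in)
T_c,out = 18.4 + 979.69/(27.8 × 0.970) = 54.731 °C

T_c,out = 54.7 °C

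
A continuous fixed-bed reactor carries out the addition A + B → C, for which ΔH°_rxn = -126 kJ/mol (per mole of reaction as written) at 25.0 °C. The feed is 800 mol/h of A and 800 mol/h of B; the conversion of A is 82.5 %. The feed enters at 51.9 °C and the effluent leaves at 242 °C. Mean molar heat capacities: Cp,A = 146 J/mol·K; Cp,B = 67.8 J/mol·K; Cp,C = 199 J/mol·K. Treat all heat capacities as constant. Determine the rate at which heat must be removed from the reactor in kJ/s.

Q_out = 14.7 kJ/s

Extent of reaction ξ = 0.825 × 800 = 660 mol/h
Reaction term: ξ·ΔH°_rxn = 660 × -126 = -83160 kJ/h
Sensible, feed 51.9→25 °C: -4601 kJ/h
Outlet flows (mol/h): A 140, B 140, C 660
Sensible, products 25→242 °C: 34996 kJ/h
Q = ΔH = -52765 kJ/h = -14.657 kW
Heat removed = 14.657 kJ/s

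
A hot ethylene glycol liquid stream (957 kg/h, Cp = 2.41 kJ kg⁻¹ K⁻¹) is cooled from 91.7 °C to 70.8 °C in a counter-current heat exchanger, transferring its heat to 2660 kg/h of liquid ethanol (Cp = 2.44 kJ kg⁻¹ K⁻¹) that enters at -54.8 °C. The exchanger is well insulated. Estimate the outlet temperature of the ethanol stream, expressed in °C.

T_c,out = -47.4 °C

Heat released by hot stream: Q = 957 × 2.41 × (91.7 − 70.8) = 48203 kJ/h
Energy balance on cold side (adiabatic exchanger): Q = ṁ_c·Cp_c·(T_c,out − T_c,in)
T_c,out = -54.8 + 48203/(2660 × 2.44) = -47.373 °C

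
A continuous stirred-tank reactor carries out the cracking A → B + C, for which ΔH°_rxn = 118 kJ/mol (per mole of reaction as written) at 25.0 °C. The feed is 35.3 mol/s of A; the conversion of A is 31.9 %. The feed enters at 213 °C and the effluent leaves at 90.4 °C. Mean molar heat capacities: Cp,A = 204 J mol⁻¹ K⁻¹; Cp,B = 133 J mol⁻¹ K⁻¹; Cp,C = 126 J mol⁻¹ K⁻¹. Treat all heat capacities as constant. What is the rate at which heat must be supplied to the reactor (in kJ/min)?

Extent of reaction ξ = 0.319 × 35.3 = 11.261 mol/s
Reaction term: ξ·ΔH°_rxn = 11.261 × 118 = 1328.8 kJ/s
Sensible, feed 213→25 °C: -1353.8 kJ/s
Outlet flows (mol/s): A 24.039, B 11.261, C 11.261
Sensible, products 25→90.4 °C: 511.46 kJ/s
Q = ΔH = 486.4 kJ/s = 486.4 kW
Heat supplied = 29184 kJ/min

Q_in = 29200 kJ/min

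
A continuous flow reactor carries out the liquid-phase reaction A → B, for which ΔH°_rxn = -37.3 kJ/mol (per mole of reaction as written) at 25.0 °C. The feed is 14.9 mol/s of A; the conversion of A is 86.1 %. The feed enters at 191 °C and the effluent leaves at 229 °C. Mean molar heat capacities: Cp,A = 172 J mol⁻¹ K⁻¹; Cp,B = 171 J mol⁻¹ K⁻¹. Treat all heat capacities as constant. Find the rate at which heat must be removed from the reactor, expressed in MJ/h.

Q_out = 1380 MJ/h

Extent of reaction ξ = 0.861 × 14.9 = 12.829 mol/s
Reaction term: ξ·ΔH°_rxn = 12.829 × -37.3 = -478.52 kJ/s
Sensible, feed 191→25 °C: -425.42 kJ/s
Outlet flows (mol/s): A 2.0711, B 12.829
Sensible, products 25→229 °C: 520.19 kJ/s
Q = ΔH = -383.75 kJ/s = -383.75 kW
Heat removed = 1381.5 MJ/h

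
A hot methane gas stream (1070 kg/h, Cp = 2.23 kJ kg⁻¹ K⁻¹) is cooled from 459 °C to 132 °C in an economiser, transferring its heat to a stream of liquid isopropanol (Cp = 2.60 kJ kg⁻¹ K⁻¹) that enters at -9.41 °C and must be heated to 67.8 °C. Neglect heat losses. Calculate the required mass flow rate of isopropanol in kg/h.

Heat released by hot stream: Q = 1070 × 2.23 × (459 − 132) = 780250 kJ/h
Energy balance on cold side (adiabatic exchanger): Q = ṁ_c·Cp_c·(T_c,out − T_c,in)
ṁ_c = 780250 / [2.60 × (67.8 − -9.41)] = 3886.8 kg/h

ṁ_c = 3890 kg/h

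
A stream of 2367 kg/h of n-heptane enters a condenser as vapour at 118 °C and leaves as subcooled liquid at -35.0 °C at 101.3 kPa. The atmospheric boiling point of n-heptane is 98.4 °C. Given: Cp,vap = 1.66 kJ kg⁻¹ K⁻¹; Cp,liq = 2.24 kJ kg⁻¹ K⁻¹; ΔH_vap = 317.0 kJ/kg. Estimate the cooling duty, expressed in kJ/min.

vapour 118→98.4 °C: -32.536 kJ/kg
condensation at 98.4 °C: -317 kJ/kg
liquid 98.4→-35.0 °C: -298.82 kJ/kg
Δh = -32.536 + -317 + -298.82 = -648.35 kJ/kg
Q = ṁ·Δh = 2367 kg/h × -648.35 kJ/kg = -1.5346e+06 kJ/h
|Q| = 426.29 kW = 25577 kJ/min

Q_c = 25600 kJ/min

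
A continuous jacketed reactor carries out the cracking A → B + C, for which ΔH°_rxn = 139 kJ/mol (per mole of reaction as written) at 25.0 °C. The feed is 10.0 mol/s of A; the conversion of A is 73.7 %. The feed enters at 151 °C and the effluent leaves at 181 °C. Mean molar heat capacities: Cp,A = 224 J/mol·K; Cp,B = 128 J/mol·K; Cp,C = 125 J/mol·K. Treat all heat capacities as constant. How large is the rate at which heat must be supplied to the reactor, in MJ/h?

Extent of reaction ξ = 0.737 × 10.0 = 7.37 mol/s
Reaction term: ξ·ΔH°_rxn = 7.37 × 139 = 1024.4 kJ/s
Sensible, feed 151→25 °C: -282.24 kJ/s
Outlet flows (mol/s): A 2.63, B 7.37, C 7.37
Sensible, products 25→181 °C: 382.78 kJ/s
Q = ΔH = 1125 kJ/s = 1125 kW
Heat supplied = 4049.9 MJ/h

Q_in = 4050 MJ/h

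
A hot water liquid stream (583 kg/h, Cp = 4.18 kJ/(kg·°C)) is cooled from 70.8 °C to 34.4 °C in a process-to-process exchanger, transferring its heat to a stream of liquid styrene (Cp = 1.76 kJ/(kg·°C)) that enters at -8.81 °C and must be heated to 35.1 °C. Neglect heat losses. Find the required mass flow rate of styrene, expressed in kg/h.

ṁ_c = 1150 kg/h

Heat released by hot stream: Q = 583 × 4.18 × (70.8 − 34.4) = 88705 kJ/h
Energy balance on cold side (adiabatic exchanger): Q = ṁ_c·Cp_c·(T_c,out − T_c,in)
ṁ_c = 88705 / [1.76 × (35.1 − -8.81)] = 1147.8 kg/h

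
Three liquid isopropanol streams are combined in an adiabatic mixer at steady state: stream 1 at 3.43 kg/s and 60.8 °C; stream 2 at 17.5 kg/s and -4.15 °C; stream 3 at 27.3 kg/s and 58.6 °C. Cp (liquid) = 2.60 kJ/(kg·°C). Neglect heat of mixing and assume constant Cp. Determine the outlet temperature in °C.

Energy balance with Q = 0: Σ ṁᵢCp,ᵢ(T_out − Tᵢ) = 0
Σ ṁᵢCp,ᵢTᵢ = 3.43×2.60×60.8 + 17.5×2.60×-4.15 + 27.3×2.60×58.6 = 4512.8
Σ ṁᵢCp,ᵢ = 3.43×2.60 + 17.5×2.60 + 27.3×2.60 = 125.4
T_out = 4512.8 / 125.4 = 35.988 °C

T_out = 36.0 °C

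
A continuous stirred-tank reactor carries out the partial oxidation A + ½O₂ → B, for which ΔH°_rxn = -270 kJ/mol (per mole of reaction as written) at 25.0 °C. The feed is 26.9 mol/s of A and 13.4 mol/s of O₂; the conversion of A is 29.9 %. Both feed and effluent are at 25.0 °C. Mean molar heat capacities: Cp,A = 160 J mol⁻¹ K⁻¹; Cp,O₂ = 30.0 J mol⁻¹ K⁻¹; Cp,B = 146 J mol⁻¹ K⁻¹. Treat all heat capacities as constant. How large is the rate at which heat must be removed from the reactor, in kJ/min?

Extent of reaction ξ = 0.299 × 26.9 = 8.0431 mol/s
Reaction term: ξ·ΔH°_rxn = 8.0431 × -270 = -2171.6 kJ/s
Q = ΔH = -2171.6 kJ/s = -2171.6 kW
Heat removed = 130300 kJ/min

Q_out = 130000 kJ/min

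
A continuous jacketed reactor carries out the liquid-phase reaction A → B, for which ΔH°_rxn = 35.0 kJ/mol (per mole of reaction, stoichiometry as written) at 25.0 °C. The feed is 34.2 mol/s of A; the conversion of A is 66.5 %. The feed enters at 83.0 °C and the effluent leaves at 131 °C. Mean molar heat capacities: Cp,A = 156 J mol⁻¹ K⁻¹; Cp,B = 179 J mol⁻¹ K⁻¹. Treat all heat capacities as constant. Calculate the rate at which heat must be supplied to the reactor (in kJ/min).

Q_in = 66500 kJ/min

Extent of reaction ξ = 0.665 × 34.2 = 22.743 mol/s
Reaction term: ξ·ΔH°_rxn = 22.743 × 35.0 = 796.01 kJ/s
Sensible, feed 83.0→25 °C: -309.44 kJ/s
Outlet flows (mol/s): A 11.457, B 22.743
Sensible, products 25→131 °C: 620.98 kJ/s
Q = ΔH = 1107.5 kJ/s = 1107.5 kW
Heat supplied = 66453 kJ/min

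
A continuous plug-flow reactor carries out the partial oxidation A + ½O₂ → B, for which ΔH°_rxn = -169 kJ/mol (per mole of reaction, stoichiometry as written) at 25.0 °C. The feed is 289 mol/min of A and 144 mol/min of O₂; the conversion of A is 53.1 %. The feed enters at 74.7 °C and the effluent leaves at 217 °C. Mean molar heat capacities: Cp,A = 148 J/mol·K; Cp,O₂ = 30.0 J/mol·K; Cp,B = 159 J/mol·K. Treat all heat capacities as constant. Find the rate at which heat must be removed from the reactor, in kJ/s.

Q_out = 323 kJ/s

Extent of reaction ξ = 0.531 × 289 = 153.46 mol/min
Reaction term: ξ·ΔH°_rxn = 153.46 × -169 = -25935 kJ/min
Sensible, feed 74.7→25 °C: -2340.5 kJ/min
Outlet flows (mol/min): A 135.54, O₂ 67.27, B 153.46
Sensible, products 25→217 °C: 8923.8 kJ/min
Q = ΔH = -19351 kJ/min = -322.52 kW
Heat removed = 322.52 kJ/s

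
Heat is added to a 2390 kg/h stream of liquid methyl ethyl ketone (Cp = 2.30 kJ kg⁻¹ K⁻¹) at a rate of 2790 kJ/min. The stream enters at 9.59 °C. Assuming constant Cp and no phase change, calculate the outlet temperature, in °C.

T_out = 40.0 °C

Q = 2790 kJ/min = 167400 kJ/h
ΔT = Q/(ṁ·Cp) = 167400/(2390×2.30) = 30.453 K
T_out = 9.59 + 30.453 = 40.043 °C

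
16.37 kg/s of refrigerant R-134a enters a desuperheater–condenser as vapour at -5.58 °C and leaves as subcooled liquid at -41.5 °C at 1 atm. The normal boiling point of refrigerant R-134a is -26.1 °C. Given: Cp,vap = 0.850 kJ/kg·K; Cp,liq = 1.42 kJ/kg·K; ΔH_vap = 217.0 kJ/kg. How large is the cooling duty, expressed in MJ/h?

Q_c = 15100 MJ/h

vapour -5.58→-26.1 °C: -17.442 kJ/kg
condensation at -26.1 °C: -217 kJ/kg
liquid -26.1→-41.5 °C: -21.868 kJ/kg
Δh = -17.442 + -217 + -21.868 = -256.31 kJ/kg
Q = ṁ·Δh = 16.37 kg/s × -256.31 kJ/kg = -4195.8 kJ/s
|Q| = 4195.8 kW = 15105 MJ/h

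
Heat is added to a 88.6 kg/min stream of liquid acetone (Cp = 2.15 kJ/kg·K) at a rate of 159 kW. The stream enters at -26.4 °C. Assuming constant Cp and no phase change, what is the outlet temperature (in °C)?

T_out = 23.7 °C

Q = 159 kW = 9540 kJ/min
ΔT = Q/(ṁ·Cp) = 9540/(88.6×2.15) = 50.081 K
T_out = -26.4 + 50.081 = 23.681 °C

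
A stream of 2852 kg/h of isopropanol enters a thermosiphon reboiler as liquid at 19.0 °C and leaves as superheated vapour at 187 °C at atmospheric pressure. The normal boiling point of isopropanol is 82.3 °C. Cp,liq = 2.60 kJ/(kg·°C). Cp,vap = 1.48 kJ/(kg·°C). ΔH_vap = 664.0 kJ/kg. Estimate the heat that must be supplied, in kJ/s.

liquid 19.0→82.3 °C: 164.58 kJ/kg
vaporisation at 82.3 °C: 664 kJ/kg
vapour 82.3→187 °C: 154.96 kJ/kg
Δh = 164.58 + 664 + 154.96 = 983.54 kJ/kg
Q = ṁ·Δh = 2852 kg/h × 983.54 kJ/kg = 2.805e+06 kJ/h
|Q| = 779.18 kW

Q = 779 kJ/s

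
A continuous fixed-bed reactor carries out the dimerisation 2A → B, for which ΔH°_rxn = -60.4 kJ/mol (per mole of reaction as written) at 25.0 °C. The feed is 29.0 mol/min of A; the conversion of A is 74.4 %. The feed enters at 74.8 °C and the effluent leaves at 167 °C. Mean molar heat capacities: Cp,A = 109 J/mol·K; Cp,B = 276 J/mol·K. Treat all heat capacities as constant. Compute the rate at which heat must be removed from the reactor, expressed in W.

Extent of reaction ξ = 0.744 × 29.0 / 2 = 10.788 mol/min
Reaction term: ξ·ΔH°_rxn = 10.788 × -60.4 = -651.6 kJ/min
Sensible, feed 74.8→25 °C: -157.42 kJ/min
Outlet flows (mol/min): A 7.424, B 10.788
Sensible, products 25→167 °C: 537.71 kJ/min
Q = ΔH = -271.3 kJ/min = -4.5217 kW
Heat removed = 4521.7 W

Q_out = 4520 W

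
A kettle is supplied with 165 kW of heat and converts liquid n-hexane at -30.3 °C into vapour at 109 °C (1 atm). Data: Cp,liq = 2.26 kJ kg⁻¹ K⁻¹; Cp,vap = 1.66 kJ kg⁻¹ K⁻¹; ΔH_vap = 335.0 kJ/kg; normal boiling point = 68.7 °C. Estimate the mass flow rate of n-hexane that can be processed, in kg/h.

Δh = 2.26×(68.7−-30.3) + 335.0 + 1.66×(109−68.7) = 625.64 kJ/kg
Q = 165 kW = 165 kJ/s = 594000 kJ/h
ṁ = Q/Δh = 594000 / 625.64 = 949.43 kg/h

ṁ = 949 kg/h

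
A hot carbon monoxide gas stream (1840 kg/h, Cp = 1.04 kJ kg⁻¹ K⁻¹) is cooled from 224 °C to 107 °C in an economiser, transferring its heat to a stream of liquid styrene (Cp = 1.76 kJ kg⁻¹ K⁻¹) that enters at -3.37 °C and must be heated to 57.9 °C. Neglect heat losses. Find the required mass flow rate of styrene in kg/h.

ṁ_c = 2080 kg/h

Heat released by hot stream: Q = 1840 × 1.04 × (224 − 107) = 223890 kJ/h
Energy balance on cold side (adiabatic exchanger): Q = ṁ_c·Cp_c·(T_c,out − T_c,in)
ṁ_c = 223890 / [1.76 × (57.9 − -3.37)] = 2076.2 kg/h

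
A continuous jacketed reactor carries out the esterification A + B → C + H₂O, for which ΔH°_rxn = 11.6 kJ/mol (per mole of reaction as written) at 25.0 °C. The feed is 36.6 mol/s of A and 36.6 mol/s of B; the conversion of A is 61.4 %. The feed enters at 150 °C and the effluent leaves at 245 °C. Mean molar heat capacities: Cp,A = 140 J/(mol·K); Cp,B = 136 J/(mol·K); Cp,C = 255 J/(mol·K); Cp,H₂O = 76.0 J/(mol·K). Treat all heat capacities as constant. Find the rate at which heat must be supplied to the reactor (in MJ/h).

Extent of reaction ξ = 0.614 × 36.6 = 22.472 mol/s
Reaction term: ξ·ΔH°_rxn = 22.472 × 11.6 = 260.68 kJ/s
Sensible, feed 150→25 °C: -1262.7 kJ/s
Outlet flows (mol/s): A 14.128, B 14.128, C 22.472, H₂O 22.472
Sensible, products 25→245 °C: 2494.3 kJ/s
Q = ΔH = 1492.2 kJ/s = 1492.2 kW
Heat supplied = 5372.1 MJ/h

Q_in = 5370 MJ/h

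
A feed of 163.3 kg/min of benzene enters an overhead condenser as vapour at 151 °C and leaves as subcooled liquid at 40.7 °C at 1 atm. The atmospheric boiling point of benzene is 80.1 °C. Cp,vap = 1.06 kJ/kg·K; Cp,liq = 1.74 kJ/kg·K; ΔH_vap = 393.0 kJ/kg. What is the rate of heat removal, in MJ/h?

vapour 151→80.1 °C: -75.154 kJ/kg
condensation at 80.1 °C: -393 kJ/kg
liquid 80.1→40.7 °C: -68.556 kJ/kg
Δh = -75.154 + -393 + -68.556 = -536.71 kJ/kg
Q = ṁ·Δh = 163.3 kg/min × -536.71 kJ/kg = -87645 kJ/min
|Q| = 1460.7 kW = 5258.7 MJ/h

Q_c = 5260 MJ/h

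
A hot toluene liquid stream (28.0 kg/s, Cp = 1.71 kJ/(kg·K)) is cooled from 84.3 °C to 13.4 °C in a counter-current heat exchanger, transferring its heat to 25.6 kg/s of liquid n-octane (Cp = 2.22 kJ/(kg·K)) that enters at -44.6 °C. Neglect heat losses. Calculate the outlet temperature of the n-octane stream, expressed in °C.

Heat released by hot stream: Q = 28.0 × 1.71 × (84.3 − 13.4) = 3394.7 kJ/s
Energy balance on cold side (adiabatic exchanger): Q = ṁ_c·Cp_c·(T_c,out − T_c,in)
T_c,out = -44.6 + 3394.7/(25.6 × 2.22) = 15.132 °C

T_c,out = 15.1 °C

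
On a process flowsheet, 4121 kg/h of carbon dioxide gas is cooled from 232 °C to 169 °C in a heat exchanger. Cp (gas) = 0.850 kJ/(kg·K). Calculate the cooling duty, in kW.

Q = ṁ·Cp·ΔT = 4121 × 0.850 × (169 − 232) = -220680 kJ/h
Converting: 220680 / 3600 s = 61.3 kW

Q_c = 61.3 kW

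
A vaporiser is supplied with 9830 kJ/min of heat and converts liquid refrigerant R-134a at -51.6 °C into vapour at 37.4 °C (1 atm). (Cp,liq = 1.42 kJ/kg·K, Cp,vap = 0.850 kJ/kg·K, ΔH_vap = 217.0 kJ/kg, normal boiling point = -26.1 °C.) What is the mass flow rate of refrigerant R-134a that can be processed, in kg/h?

Δh = 1.42×(-26.1−-51.6) + 217.0 + 0.850×(37.4−-26.1) = 307.19 kJ/kg
Q = 9830 kJ/min = 163.83 kJ/s = 589800 kJ/h
ṁ = Q/Δh = 589800 / 307.19 = 1920 kg/h

ṁ = 1920 kg/h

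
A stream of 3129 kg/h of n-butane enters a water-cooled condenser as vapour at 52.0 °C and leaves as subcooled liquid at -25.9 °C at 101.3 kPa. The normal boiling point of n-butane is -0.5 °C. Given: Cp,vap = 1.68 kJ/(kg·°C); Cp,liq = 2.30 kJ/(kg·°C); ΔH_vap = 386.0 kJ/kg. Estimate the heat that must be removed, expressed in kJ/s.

Q_c = 463 kJ/s

vapour 52.0→-0.5 °C: -88.2 kJ/kg
condensation at -0.5 °C: -386 kJ/kg
liquid -0.5→-25.9 °C: -58.42 kJ/kg
Δh = -88.2 + -386 + -58.42 = -532.62 kJ/kg
Q = ṁ·Δh = 3129 kg/h × -532.62 kJ/kg = -1.6666e+06 kJ/h
|Q| = 462.94 kW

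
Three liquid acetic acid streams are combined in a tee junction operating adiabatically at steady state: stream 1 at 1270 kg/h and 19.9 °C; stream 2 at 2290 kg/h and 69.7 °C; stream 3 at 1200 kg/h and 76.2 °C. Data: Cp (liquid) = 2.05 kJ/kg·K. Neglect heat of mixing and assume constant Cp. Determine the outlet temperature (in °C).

Energy balance with Q = 0: Σ ṁᵢCp,ᵢ(T_out − Tᵢ) = 0
Σ ṁᵢCp,ᵢTᵢ = 1270×2.05×19.9 + 2290×2.05×69.7 + 1200×2.05×76.2 = 566470
Σ ṁᵢCp,ᵢ = 1270×2.05 + 2290×2.05 + 1200×2.05 = 9758
T_out = 566470 / 9758 = 58.052 °C

T_out = 58.1 °C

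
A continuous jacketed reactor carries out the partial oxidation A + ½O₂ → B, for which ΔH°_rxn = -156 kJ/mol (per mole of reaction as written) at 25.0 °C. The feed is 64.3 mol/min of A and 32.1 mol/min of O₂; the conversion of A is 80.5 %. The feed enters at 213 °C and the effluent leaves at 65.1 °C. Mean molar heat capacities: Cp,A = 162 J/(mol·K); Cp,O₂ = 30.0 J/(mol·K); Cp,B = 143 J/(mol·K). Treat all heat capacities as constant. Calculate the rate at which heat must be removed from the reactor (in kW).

Extent of reaction ξ = 0.805 × 64.3 = 51.761 mol/min
Reaction term: ξ·ΔH°_rxn = 51.761 × -156 = -8074.8 kJ/min
Sensible, feed 213→25 °C: -2139.4 kJ/min
Outlet flows (mol/min): A 12.538, O₂ 6.2193, B 51.761
Sensible, products 25→65.1 °C: 385.75 kJ/min
Q = ΔH = -9828.4 kJ/min = -163.81 kW
Heat removed = 163.81 kW

Q_out = 164 kW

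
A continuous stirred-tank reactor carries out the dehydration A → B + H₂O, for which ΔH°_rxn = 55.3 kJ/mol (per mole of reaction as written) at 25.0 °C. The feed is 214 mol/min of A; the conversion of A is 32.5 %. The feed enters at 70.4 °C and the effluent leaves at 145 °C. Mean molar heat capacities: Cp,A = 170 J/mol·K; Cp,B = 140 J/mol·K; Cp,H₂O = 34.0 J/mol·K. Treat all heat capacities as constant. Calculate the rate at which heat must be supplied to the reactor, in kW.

Extent of reaction ξ = 0.325 × 214 = 69.55 mol/min
Reaction term: ξ·ΔH°_rxn = 69.55 × 55.3 = 3846.1 kJ/min
Sensible, feed 70.4→25 °C: -1651.7 kJ/min
Outlet flows (mol/min): A 144.45, B 69.55, H₂O 69.55
Sensible, products 25→145 °C: 4399 kJ/min
Q = ΔH = 6593.4 kJ/min = 109.89 kW
Heat supplied = 109.89 kW

Q_in = 110 kW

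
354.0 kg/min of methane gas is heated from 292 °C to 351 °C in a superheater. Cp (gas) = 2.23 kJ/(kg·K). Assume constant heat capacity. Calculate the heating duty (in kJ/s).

Q = ṁ·Cp·ΔT = 354.0 × 2.23 × (351 − 292) = 46576 kJ/min
Converting: 46576 / 60 s = 776.26 kW

Q = 776 kJ/s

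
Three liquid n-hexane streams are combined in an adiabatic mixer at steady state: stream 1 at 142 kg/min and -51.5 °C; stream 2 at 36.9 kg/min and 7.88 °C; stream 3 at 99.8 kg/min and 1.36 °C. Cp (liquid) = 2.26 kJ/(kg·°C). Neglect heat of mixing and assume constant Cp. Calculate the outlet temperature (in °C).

T_out = -24.7 °C

Energy balance with Q = 0: Σ ṁᵢCp,ᵢ(T_out − Tᵢ) = 0
T_out = Σ ṁᵢCp,ᵢTᵢ / Σ ṁᵢCp,ᵢ
      = -15563 / 629.86 = -24.709 °C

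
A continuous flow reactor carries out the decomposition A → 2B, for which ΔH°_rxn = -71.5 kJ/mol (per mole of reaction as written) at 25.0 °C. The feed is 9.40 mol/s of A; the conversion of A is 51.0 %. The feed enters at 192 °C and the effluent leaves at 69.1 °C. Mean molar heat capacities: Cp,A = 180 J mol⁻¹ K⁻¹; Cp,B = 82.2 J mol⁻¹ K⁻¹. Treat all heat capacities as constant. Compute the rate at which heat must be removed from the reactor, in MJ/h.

Q_out = 1990 MJ/h

Extent of reaction ξ = 0.510 × 9.40 = 4.794 mol/s
Reaction term: ξ·ΔH°_rxn = 4.794 × -71.5 = -342.77 kJ/s
Sensible, feed 192→25 °C: -282.56 kJ/s
Outlet flows (mol/s): A 4.606, B 9.588
Sensible, products 25→69.1 °C: 71.319 kJ/s
Q = ΔH = -554.02 kJ/s = -554.02 kW
Heat removed = 1994.5 MJ/h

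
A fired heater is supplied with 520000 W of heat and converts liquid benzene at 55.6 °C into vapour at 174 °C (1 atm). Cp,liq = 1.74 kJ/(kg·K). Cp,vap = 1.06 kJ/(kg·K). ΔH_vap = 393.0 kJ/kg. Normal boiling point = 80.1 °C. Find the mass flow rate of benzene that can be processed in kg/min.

ṁ = 58.3 kg/min

Δh = 1.74×(80.1−55.6) + 393.0 + 1.06×(174−80.1) = 535.16 kJ/kg
Q = 520000 W = 520 kJ/s = 31200 kJ/min
ṁ = Q/Δh = 31200 / 535.16 = 58.3 kg/min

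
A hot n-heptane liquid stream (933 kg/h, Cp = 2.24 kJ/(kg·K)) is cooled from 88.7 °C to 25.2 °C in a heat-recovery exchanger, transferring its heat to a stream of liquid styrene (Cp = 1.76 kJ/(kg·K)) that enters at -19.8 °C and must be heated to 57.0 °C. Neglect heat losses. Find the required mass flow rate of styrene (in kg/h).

Heat released by hot stream: Q = 933 × 2.24 × (88.7 − 25.2) = 132710 kJ/h
Energy balance on cold side (adiabatic exchanger): Q = ṁ_c·Cp_c·(T_c,out − T_c,in)
ṁ_c = 132710 / [1.76 × (57.0 − -19.8)] = 981.81 kg/h

ṁ_c = 982 kg/h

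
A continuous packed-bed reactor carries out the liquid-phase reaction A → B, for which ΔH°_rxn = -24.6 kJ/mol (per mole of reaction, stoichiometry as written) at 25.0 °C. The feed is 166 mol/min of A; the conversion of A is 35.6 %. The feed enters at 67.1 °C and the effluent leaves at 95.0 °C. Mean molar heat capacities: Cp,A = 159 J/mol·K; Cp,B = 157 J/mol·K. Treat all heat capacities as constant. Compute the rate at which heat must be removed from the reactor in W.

Extent of reaction ξ = 0.356 × 166 = 59.096 mol/min
Reaction term: ξ·ΔH°_rxn = 59.096 × -24.6 = -1453.8 kJ/min
Sensible, feed 67.1→25 °C: -1111.2 kJ/min
Outlet flows (mol/min): A 106.9, B 59.096
Sensible, products 25→95.0 °C: 1839.3 kJ/min
Q = ΔH = -725.64 kJ/min = -12.094 kW
Heat removed = 12094 W

Q_out = 12100 W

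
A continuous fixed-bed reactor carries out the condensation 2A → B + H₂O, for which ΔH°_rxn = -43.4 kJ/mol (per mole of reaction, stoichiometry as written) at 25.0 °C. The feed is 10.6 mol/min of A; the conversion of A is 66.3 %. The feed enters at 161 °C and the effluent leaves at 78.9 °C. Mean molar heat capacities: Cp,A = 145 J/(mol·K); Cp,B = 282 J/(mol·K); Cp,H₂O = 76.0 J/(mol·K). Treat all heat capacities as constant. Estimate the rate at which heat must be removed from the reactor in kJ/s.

Extent of reaction ξ = 0.663 × 10.6 / 2 = 3.5139 mol/min
Reaction term: ξ·ΔH°_rxn = 3.5139 × -43.4 = -152.5 kJ/min
Sensible, feed 161→25 °C: -209.03 kJ/min
Outlet flows (mol/min): A 3.5722, B 3.5139, H₂O 3.5139
Sensible, products 25→78.9 °C: 95.723 kJ/min
Q = ΔH = -265.81 kJ/min = -4.4302 kW
Heat removed = 4.4302 kJ/s

Q_out = 4.43 kJ/s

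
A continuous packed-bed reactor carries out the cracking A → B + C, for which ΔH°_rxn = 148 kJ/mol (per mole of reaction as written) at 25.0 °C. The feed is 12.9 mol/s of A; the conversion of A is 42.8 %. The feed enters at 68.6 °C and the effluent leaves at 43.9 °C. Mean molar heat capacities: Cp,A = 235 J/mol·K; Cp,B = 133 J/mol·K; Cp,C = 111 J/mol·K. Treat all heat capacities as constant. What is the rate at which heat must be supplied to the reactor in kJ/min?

Extent of reaction ξ = 0.428 × 12.9 = 5.5212 mol/s
Reaction term: ξ·ΔH°_rxn = 5.5212 × 148 = 817.14 kJ/s
Sensible, feed 68.6→25 °C: -132.17 kJ/s
Outlet flows (mol/s): A 7.3788, B 5.5212, C 5.5212
Sensible, products 25→43.9 °C: 58.235 kJ/s
Q = ΔH = 743.2 kJ/s = 743.2 kW
Heat supplied = 44592 kJ/min

Q_in = 44600 kJ/min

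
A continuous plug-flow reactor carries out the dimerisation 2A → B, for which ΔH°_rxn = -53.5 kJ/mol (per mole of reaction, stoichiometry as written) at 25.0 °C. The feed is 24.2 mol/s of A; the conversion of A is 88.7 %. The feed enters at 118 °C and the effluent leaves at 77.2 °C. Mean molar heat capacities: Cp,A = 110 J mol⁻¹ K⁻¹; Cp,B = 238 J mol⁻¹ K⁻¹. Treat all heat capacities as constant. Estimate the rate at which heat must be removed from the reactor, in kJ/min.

Q_out = 40400 kJ/min

Extent of reaction ξ = 0.887 × 24.2 / 2 = 10.733 mol/s
Reaction term: ξ·ΔH°_rxn = 10.733 × -53.5 = -574.2 kJ/s
Sensible, feed 118→25 °C: -247.57 kJ/s
Outlet flows (mol/s): A 2.7346, B 10.733
Sensible, products 25→77.2 °C: 149.04 kJ/s
Q = ΔH = -672.72 kJ/s = -672.72 kW
Heat removed = 40363 kJ/min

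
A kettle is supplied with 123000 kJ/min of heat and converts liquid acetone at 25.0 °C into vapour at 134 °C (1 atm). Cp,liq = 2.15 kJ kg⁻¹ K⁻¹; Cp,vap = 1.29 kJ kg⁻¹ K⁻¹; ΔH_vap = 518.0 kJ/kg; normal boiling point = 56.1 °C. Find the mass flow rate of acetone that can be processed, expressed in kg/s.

Δh = 2.15×(56.1−25.0) + 518.0 + 1.29×(134−56.1) = 685.36 kJ/kg
Q = 123000 kJ/min = 2050 kJ/s = 2050 kJ/s
ṁ = Q/Δh = 2050 / 685.36 = 2.9911 kg/s

ṁ = 2.99 kg/s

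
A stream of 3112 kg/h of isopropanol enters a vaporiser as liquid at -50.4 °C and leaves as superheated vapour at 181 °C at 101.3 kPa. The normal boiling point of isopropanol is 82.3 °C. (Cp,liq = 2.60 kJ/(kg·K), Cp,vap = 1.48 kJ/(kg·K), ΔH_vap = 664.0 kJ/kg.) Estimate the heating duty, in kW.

Q = 999 kW

liquid -50.4→82.3 °C: 345.02 kJ/kg
vaporisation at 82.3 °C: 664 kJ/kg
vapour 82.3→181 °C: 146.08 kJ/kg
Δh = 345.02 + 664 + 146.08 = 1155.1 kJ/kg
Q = ṁ·Δh = 3112 kg/h × 1155.1 kJ/kg = 3.5947e+06 kJ/h
|Q| = 998.52 kW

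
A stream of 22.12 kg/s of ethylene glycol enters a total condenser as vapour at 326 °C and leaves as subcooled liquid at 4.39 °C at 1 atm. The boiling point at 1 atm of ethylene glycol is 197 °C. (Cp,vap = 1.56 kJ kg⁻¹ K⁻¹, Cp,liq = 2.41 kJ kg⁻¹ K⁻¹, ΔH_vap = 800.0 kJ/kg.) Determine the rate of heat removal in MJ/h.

vapour 326→197 °C: -201.24 kJ/kg
condensation at 197 °C: -800 kJ/kg
liquid 197→4.39 °C: -464.19 kJ/kg
Δh = -201.24 + -800 + -464.19 = -1465.4 kJ/kg
Q = ṁ·Δh = 22.12 kg/s × -1465.4 kJ/kg = -32415 kJ/s
|Q| = 32415 kW = 116700 MJ/h

Q_c = 117000 MJ/h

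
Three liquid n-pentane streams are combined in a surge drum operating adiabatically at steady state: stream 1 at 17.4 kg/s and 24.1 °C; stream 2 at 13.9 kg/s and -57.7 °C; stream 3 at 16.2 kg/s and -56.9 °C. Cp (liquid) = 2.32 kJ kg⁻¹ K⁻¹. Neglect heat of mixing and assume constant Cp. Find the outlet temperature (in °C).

Adiabatic, steady state ⇒ Σ ṁᵢCp,ᵢ(T_out − Tᵢ) = 0
T_out = Σ ṁᵢCp,ᵢTᵢ / Σ ṁᵢCp,ᵢ
      = -3026.4 / 110.2 = -27.463 °C

T_out = -27.5 °C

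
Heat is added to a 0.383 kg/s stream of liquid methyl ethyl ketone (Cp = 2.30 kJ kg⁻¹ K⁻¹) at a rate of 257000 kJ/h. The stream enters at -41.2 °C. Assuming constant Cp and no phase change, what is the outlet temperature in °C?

Q = 257000 kJ/h = 71.389 kJ/s
ΔT = Q/(ṁ·Cp) = 71.389/(0.383×2.30) = 81.041 K
T_out = -41.2 + 81.041 = 39.841 °C

T_out = 39.8 °C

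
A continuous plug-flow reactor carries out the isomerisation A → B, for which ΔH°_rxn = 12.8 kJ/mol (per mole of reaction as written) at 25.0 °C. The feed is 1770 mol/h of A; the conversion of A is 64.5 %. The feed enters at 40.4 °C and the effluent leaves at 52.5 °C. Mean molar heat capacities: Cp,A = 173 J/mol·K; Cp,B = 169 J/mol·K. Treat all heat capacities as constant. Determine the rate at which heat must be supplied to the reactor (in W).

Extent of reaction ξ = 0.645 × 1770 = 1141.7 mol/h
Reaction term: ξ·ΔH°_rxn = 1141.7 × 12.8 = 14613 kJ/h
Sensible, feed 40.4→25 °C: -4715.6 kJ/h
Outlet flows (mol/h): A 628.35, B 1141.7
Sensible, products 25→52.5 °C: 8295.2 kJ/h
Q = ΔH = 18193 kJ/h = 5.0535 kW
Heat supplied = 5053.5 W

Q_in = 5050 W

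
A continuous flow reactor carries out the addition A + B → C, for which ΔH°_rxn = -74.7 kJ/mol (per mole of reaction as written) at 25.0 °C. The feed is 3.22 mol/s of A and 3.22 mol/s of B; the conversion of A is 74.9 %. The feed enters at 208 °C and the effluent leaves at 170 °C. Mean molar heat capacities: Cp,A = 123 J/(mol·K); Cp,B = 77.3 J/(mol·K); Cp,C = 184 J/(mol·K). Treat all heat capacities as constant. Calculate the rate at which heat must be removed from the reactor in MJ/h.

Q_out = 757 MJ/h

Extent of reaction ξ = 0.749 × 3.22 = 2.4118 mol/s
Reaction term: ξ·ΔH°_rxn = 2.4118 × -74.7 = -180.16 kJ/s
Sensible, feed 208→25 °C: -118.03 kJ/s
Outlet flows (mol/s): A 0.80822, B 0.80822, C 2.4118
Sensible, products 25→170 °C: 87.82 kJ/s
Q = ΔH = -210.37 kJ/s = -210.37 kW
Heat removed = 757.33 MJ/h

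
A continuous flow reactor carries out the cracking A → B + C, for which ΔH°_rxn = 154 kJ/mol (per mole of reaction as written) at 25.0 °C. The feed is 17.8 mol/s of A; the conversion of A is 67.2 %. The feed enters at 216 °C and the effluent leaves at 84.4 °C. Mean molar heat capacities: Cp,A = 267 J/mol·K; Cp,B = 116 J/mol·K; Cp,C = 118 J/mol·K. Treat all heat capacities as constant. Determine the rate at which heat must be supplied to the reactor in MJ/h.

Q_in = 4300 MJ/h

Extent of reaction ξ = 0.672 × 17.8 = 11.962 mol/s
Reaction term: ξ·ΔH°_rxn = 11.962 × 154 = 1842.1 kJ/s
Sensible, feed 216→25 °C: -907.75 kJ/s
Outlet flows (mol/s): A 5.8384, B 11.962, C 11.962
Sensible, products 25→84.4 °C: 258.86 kJ/s
Q = ΔH = 1193.2 kJ/s = 1193.2 kW
Heat supplied = 4295.5 MJ/h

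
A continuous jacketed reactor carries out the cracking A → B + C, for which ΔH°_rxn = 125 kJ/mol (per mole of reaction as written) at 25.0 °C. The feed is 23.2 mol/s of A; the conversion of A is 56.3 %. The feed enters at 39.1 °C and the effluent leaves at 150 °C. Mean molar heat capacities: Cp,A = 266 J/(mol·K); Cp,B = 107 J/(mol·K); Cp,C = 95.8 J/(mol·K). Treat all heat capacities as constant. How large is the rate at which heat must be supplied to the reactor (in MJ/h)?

Q_in = 7970 MJ/h

Extent of reaction ξ = 0.563 × 23.2 = 13.062 mol/s
Reaction term: ξ·ΔH°_rxn = 13.062 × 125 = 1632.7 kJ/s
Sensible, feed 39.1→25 °C: -87.014 kJ/s
Outlet flows (mol/s): A 10.138, B 13.062, C 13.062
Sensible, products 25→150 °C: 668.21 kJ/s
Q = ΔH = 2213.9 kJ/s = 2213.9 kW
Heat supplied = 7970 MJ/h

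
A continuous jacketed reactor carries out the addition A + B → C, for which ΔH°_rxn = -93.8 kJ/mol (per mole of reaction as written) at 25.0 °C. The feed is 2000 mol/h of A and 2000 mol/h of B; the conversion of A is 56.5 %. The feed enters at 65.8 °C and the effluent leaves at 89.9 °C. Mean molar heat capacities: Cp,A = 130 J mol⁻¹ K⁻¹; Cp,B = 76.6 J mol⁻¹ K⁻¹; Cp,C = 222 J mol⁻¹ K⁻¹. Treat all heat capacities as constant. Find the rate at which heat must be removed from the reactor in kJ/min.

Extent of reaction ξ = 0.565 × 2000 = 1130 mol/h
Reaction term: ξ·ΔH°_rxn = 1130 × -93.8 = -105990 kJ/h
Sensible, feed 65.8→25 °C: -16859 kJ/h
Outlet flows (mol/h): A 870, B 870, C 1130
Sensible, products 25→89.9 °C: 27946 kJ/h
Q = ΔH = -94906 kJ/h = -26.363 kW
Heat removed = 1581.8 kJ/min

Q_out = 1580 kJ/min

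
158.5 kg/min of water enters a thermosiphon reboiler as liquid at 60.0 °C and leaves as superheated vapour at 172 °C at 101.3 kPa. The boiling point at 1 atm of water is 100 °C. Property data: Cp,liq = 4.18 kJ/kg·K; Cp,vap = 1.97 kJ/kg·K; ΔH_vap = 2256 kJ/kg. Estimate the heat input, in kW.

liquid 60.0→100 °C: 167.2 kJ/kg
vaporisation at 100 °C: 2256 kJ/kg
vapour 100→172 °C: 141.84 kJ/kg
Δh = 167.2 + 2256 + 141.84 = 2565 kJ/kg
Q = ṁ·Δh = 158.5 kg/min × 2565 kJ/kg = 406560 kJ/min
|Q| = 6776 kW

Q = 6780 kW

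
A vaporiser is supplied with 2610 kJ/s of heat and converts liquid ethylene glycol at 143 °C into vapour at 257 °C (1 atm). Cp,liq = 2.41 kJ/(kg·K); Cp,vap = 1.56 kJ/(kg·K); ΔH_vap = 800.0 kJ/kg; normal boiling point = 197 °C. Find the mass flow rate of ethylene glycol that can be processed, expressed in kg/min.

ṁ = 153 kg/min

Δh = 2.41×(197−143) + 800.0 + 1.56×(257−197) = 1023.7 kJ/kg
Q = 2610 kJ/s = 2610 kJ/s = 156600 kJ/min
ṁ = Q/Δh = 156600 / 1023.7 = 152.97 kg/min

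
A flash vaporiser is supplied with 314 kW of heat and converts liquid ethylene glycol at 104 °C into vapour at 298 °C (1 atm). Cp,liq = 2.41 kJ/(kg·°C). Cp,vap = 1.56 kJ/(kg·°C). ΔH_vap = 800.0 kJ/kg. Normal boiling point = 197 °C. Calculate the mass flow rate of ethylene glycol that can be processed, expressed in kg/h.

ṁ = 957 kg/h

Δh = 2.41×(197−104) + 800.0 + 1.56×(298−197) = 1181.7 kJ/kg
Q = 314 kW = 314 kJ/s = 1.1304e+06 kJ/h
ṁ = Q/Δh = 1.1304e+06 / 1181.7 = 956.6 kg/h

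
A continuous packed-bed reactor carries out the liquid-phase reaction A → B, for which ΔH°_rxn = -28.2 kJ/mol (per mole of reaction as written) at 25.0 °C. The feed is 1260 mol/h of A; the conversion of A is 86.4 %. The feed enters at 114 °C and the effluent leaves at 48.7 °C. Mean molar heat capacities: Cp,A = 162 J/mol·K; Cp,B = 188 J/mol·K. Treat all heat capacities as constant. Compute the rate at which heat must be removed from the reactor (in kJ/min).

Q_out = 723 kJ/min

Extent of reaction ξ = 0.864 × 1260 = 1088.6 mol/h
Reaction term: ξ·ΔH°_rxn = 1088.6 × -28.2 = -30700 kJ/h
Sensible, feed 114→25 °C: -18167 kJ/h
Outlet flows (mol/h): A 171.36, B 1088.6
Sensible, products 25→48.7 °C: 5508.5 kJ/h
Q = ΔH = -43358 kJ/h = -12.044 kW
Heat removed = 722.63 kJ/min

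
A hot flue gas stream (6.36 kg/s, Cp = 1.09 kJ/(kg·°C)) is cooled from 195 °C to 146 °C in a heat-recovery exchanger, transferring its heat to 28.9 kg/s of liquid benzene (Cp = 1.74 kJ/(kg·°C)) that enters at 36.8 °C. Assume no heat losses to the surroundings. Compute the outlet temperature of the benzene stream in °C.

Heat released by hot stream: Q = 6.36 × 1.09 × (195 − 146) = 339.69 kJ/s
Energy balance on cold side (adiabatic exchanger): Q = ṁ_c·Cp_c·(T_c,out − T_c,in)
T_c,out = 36.8 + 339.69/(28.9 × 1.74) = 43.555 °C

T_c,out = 43.6 °C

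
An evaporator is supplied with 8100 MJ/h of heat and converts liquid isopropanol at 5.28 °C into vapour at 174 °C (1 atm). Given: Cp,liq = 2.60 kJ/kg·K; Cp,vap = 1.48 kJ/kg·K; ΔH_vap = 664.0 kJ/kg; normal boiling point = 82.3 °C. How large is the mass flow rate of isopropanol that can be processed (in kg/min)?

Δh = 2.60×(82.3−5.28) + 664.0 + 1.48×(174−82.3) = 999.97 kJ/kg
Q = 8100 MJ/h = 2250 kJ/s = 135000 kJ/min
ṁ = Q/Δh = 135000 / 999.97 = 135 kg/min

ṁ = 135 kg/min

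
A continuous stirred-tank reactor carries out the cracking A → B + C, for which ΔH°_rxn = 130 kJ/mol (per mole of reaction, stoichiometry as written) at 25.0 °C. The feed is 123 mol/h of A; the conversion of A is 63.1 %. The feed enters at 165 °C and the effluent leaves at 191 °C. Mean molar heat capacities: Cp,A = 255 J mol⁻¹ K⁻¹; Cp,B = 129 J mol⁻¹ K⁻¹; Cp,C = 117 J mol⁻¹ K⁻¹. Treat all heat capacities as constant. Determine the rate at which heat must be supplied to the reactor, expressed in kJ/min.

Q_in = 180 kJ/min

Extent of reaction ξ = 0.631 × 123 = 77.613 mol/h
Reaction term: ξ·ΔH°_rxn = 77.613 × 130 = 10090 kJ/h
Sensible, feed 165→25 °C: -4391.1 kJ/h
Outlet flows (mol/h): A 45.387, B 77.613, C 77.613
Sensible, products 25→191 °C: 5090.6 kJ/h
Q = ΔH = 10789 kJ/h = 2.997 kW
Heat supplied = 179.82 kJ/min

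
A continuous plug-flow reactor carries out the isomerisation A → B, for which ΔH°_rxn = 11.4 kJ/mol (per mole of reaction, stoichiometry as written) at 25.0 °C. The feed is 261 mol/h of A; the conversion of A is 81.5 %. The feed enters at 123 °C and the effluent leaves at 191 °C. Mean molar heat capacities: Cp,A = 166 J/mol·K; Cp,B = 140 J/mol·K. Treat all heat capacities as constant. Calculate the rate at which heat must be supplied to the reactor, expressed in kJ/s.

Q_in = 1.24 kJ/s

Extent of reaction ξ = 0.815 × 261 = 212.71 mol/h
Reaction term: ξ·ΔH°_rxn = 212.71 × 11.4 = 2425 kJ/h
Sensible, feed 123→25 °C: -4245.9 kJ/h
Outlet flows (mol/h): A 48.285, B 212.71
Sensible, products 25→191 °C: 6274 kJ/h
Q = ΔH = 4453 kJ/h = 1.237 kW
Heat supplied = 1.237 kJ/s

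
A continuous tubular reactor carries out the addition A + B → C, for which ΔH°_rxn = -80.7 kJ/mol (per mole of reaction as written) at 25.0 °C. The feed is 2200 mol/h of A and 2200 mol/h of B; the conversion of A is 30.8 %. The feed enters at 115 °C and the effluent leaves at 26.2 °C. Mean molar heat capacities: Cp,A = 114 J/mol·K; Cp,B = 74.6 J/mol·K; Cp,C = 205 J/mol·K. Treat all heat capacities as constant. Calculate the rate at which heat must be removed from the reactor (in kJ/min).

Q_out = 1530 kJ/min

Extent of reaction ξ = 0.308 × 2200 = 677.6 mol/h
Reaction term: ξ·ΔH°_rxn = 677.6 × -80.7 = -54682 kJ/h
Sensible, feed 115→25 °C: -37343 kJ/h
Outlet flows (mol/h): A 1522.4, B 1522.4, C 677.6
Sensible, products 25→26.2 °C: 511.24 kJ/h
Q = ΔH = -91514 kJ/h = -25.421 kW
Heat removed = 1525.2 kJ/min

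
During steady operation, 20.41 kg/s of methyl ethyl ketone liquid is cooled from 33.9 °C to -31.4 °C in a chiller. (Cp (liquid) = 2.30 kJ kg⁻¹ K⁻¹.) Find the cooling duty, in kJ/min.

Q = ṁ·Cp·ΔT = 20.41 × 2.30 × (-31.4 − 33.9) = -3065.4 kJ/s
Cooling duty = 183920 kJ/min

Q_c = 184000 kJ/min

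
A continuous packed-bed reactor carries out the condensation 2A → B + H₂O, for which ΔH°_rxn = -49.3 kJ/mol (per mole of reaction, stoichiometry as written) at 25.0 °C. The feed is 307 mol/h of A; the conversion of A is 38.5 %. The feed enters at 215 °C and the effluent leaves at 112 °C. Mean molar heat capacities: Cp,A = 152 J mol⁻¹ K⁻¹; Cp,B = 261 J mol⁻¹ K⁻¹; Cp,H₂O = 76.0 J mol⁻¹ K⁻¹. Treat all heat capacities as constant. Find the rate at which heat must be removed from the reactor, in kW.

Q_out = 2.10 kW

Extent of reaction ξ = 0.385 × 307 / 2 = 59.098 mol/h
Reaction term: ξ·ΔH°_rxn = 59.098 × -49.3 = -2913.5 kJ/h
Sensible, feed 215→25 °C: -8866.2 kJ/h
Outlet flows (mol/h): A 188.81, B 59.098, H₂O 59.098
Sensible, products 25→112 °C: 4229.4 kJ/h
Q = ΔH = -7550.2 kJ/h = -2.0973 kW
Heat removed = 2.0973 kW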